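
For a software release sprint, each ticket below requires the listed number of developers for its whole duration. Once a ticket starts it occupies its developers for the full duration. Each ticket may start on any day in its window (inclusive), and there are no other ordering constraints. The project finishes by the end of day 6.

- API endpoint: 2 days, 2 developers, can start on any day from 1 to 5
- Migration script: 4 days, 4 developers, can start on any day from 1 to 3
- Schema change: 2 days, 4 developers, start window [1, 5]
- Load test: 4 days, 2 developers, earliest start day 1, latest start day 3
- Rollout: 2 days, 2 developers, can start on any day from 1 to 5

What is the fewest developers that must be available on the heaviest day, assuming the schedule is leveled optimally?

Early-start (API endpoint@1, Migration script@1, Schema change@1, Load test@1, Rollout@1) gives peak 14: d1:14  d2:14  d3:6  d4:6  d5:0  d6:0.
Shift Schema change→5, Rollout→3.
Schedule API endpoint@1, Migration script@1, Schema change@5, Load test@1, Rollout@3: d1:8  d2:8  d3:8  d4:8  d5:4  d6:4 — peak 8.

8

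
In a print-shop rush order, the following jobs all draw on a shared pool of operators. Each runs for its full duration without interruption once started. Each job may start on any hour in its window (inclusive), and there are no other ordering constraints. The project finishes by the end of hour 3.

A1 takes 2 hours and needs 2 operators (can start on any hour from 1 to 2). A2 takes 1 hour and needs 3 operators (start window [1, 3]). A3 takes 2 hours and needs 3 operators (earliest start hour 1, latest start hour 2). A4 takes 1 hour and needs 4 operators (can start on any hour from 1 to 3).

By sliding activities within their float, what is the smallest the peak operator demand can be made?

Early-start (A1@1, A2@1, A3@1, A4@1) gives peak 12: h1:12  h2:5  h3:0.
Shift A2→3, A3→2.
Schedule A1@1, A2@3, A3@2, A4@1: h1:6  h2:5  h3:6 — peak 6.
Total operator-hours = 17 over 3 hours ⇒ peak ≥ ⌈17/3⌉ = 6, so 6 is optimal.

6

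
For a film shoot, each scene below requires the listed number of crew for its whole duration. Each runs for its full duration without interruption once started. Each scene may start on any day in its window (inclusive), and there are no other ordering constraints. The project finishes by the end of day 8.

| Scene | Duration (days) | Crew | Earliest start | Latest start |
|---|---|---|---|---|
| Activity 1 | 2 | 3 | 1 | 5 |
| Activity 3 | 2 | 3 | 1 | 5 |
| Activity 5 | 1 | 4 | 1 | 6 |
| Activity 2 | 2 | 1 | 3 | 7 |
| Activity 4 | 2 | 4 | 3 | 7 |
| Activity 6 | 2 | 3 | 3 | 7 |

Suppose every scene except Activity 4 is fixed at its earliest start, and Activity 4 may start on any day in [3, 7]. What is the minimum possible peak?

Activity 4@3: d1:10  d2:6  d3:8  d4:8  d5:0  d6:0  d7:0  d8:0 → peak 10
Activity 4@4: d1:10  d2:6  d3:4  d4:8  d5:4  d6:0  d7:0  d8:0 → peak 10
Activity 4@5: d1:10  d2:6  d3:4  d4:4  d5:4  d6:4  d7:0  d8:0 → peak 10
Activity 4@6: d1:10  d2:6  d3:4  d4:4  d5:0  d6:4  d7:4  d8:0 → peak 10
Activity 4@7: d1:10  d2:6  d3:4  d4:4  d5:0  d6:0  d7:4  d8:4 → peak 10
Best is Activity 4@3, peak 10.

10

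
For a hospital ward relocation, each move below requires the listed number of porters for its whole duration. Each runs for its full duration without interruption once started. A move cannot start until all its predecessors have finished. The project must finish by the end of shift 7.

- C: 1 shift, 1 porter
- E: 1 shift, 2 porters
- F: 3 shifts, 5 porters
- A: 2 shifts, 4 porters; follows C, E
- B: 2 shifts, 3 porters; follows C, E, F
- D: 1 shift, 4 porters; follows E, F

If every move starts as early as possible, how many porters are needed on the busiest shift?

Early-start schedule: C@1, E@1, F@1, A@2, B@4, D@4.
Load per shift: shift 1: 8, shift 2: 9, shift 3: 9, shift 4: 7, shift 5: 3, shift 6: 0, shift 7: 0.
Peak is 9.

9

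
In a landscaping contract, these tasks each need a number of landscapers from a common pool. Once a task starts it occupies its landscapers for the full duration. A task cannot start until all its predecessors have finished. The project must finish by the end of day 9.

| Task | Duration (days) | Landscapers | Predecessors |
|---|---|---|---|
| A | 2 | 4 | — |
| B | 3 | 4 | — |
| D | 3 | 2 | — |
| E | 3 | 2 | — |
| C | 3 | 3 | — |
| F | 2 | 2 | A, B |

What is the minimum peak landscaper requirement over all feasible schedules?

6

Early-start (A@1, B@1, D@1, E@1, C@1, F@4) gives peak 15: d1:15  d2:15  d3:11  d4:2  d5:2  d6:0  d7:0  d8:0  d9:0.
Shift B→3, E→4, C→6, F→7.
Schedule A@1, B@3, D@1, E@4, C@6, F@7: d1:6  d2:6  d3:6  d4:6  d5:6  d6:5  d7:5  d8:5  d9:0 — peak 6.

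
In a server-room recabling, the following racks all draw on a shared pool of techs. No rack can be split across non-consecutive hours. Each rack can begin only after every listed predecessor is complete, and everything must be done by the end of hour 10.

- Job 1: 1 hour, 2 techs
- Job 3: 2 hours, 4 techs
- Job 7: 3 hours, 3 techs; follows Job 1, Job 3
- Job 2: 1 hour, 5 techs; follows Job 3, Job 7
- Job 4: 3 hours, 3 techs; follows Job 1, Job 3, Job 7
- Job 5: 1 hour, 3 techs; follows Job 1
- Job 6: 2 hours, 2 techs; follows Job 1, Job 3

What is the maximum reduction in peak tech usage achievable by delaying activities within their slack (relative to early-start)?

2

Early-start peak: h1:6  h2:7  h3:5  h4:5  h5:3  h6:8  h7:3  h8:3  h9:0  h10:0 ⇒ 8.
Leveled (Job 1@1, Job 3@1, Job 7@3, Job 2@6, Job 4@7, Job 5@3, Job 6@4): h1:6  h2:4  h3:6  h4:5  h5:5  h6:5  h7:3  h8:3  h9:3  h10:0 ⇒ 6.
Reduction 8 − 6 = 2.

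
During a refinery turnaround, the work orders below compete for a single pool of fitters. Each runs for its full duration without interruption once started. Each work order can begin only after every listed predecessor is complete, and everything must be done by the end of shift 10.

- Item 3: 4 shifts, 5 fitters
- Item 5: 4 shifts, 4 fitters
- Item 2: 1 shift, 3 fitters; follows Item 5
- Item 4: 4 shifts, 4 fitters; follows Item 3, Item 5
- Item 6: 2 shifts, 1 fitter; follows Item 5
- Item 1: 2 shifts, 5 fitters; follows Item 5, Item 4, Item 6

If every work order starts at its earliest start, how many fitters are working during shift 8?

At early start, shift 8 has: Item 4.
Demand: 4 = 4.

4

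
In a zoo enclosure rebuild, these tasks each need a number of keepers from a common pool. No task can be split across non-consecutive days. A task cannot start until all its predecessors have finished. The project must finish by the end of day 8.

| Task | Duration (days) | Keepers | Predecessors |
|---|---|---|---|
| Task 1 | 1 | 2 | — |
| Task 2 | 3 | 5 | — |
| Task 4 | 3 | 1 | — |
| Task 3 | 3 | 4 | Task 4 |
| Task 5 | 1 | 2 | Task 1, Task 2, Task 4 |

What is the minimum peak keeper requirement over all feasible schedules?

6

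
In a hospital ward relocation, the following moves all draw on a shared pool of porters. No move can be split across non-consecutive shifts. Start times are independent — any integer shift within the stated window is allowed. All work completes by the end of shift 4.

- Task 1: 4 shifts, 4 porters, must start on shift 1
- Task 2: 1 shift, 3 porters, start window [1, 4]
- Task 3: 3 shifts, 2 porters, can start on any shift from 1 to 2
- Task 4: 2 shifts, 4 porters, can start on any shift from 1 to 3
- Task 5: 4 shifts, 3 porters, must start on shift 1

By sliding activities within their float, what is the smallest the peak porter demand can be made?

Early-start (Task 1@1, Task 2@1, Task 3@1, Task 4@1, Task 5@1) gives peak 16: s1:16  s2:13  s3:9  s4:7.
Shift Task 4→2.
Schedule Task 1@1, Task 2@1, Task 3@1, Task 4@2, Task 5@1: s1:12  s2:13  s3:13  s4:7 — peak 13.
No arrangement of the 24 feasible schedules does better.

13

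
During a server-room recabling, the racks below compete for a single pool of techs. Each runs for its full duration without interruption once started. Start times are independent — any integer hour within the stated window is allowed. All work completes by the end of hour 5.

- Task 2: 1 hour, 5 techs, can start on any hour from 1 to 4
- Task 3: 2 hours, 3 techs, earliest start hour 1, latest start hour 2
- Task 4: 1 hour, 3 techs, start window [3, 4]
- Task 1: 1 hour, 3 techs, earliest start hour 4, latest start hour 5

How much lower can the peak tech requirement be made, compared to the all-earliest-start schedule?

3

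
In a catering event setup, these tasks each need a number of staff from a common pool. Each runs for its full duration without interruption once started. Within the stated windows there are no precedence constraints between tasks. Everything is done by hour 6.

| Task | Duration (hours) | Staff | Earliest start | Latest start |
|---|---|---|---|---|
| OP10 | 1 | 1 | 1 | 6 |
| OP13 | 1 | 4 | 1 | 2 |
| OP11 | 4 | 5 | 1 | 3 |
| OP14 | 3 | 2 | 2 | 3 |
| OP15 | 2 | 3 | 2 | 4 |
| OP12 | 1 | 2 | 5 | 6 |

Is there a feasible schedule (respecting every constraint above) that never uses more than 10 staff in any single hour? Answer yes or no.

Schedule OP10@1, OP13@1, OP11@1, OP14@2, OP15@2, OP12@5: h1:10  h2:10  h3:10  h4:7  h5:2  h6:0 — peak 10 ≤ 10.

yes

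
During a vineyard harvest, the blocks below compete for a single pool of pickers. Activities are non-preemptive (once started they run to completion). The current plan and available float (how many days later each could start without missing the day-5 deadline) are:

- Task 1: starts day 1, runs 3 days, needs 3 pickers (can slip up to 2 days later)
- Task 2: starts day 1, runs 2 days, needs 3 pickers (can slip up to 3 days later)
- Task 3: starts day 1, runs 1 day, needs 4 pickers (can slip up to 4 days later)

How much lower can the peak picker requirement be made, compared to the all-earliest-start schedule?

4

Early-start peak: d1:10  d2:6  d3:3  d4:0  d5:0 ⇒ 10.
Leveled (Task 1@1, Task 2@1, Task 3@4): d1:6  d2:6  d3:3  d4:4  d5:0 ⇒ 6.
Reduction 10 − 6 = 4.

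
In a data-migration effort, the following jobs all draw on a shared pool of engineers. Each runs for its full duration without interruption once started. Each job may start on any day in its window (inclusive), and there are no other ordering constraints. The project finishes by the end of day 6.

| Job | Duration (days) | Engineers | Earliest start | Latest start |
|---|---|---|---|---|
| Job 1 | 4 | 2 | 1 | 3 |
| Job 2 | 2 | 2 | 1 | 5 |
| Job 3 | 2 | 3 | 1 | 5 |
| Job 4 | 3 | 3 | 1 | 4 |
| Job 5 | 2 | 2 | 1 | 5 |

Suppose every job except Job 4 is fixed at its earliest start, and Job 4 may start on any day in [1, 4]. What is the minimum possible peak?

9

Job 4@1: d1:12  d2:12  d3:5  d4:2  d5:0  d6:0 → peak 12
Job 4@2: d1:9  d2:12  d3:5  d4:5  d5:0  d6:0 → peak 12
Job 4@3: d1:9  d2:9  d3:5  d4:5  d5:3  d6:0 → peak 9
Job 4@4: d1:9  d2:9  d3:2  d4:5  d5:3  d6:3 → peak 9
Best is Job 4@3, peak 9.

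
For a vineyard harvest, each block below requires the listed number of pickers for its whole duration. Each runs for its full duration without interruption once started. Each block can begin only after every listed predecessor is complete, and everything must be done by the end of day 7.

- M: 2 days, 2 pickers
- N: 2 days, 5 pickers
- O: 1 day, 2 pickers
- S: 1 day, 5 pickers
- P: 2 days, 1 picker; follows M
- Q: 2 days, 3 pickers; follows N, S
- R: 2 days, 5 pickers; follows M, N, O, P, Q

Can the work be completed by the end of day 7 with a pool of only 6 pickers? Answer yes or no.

The minimum achievable peak is 7; 6 < 7, so no feasible schedule stays within the cap.

no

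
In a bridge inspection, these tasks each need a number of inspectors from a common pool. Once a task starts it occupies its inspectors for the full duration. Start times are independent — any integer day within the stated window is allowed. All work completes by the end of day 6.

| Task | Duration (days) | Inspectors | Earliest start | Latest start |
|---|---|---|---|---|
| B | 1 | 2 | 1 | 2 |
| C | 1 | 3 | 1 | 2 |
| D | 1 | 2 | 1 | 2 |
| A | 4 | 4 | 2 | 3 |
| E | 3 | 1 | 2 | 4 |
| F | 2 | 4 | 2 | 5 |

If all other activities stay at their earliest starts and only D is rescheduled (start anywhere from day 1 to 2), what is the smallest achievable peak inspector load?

D@1: d1:7  d2:9  d3:9  d4:5  d5:4  d6:0 → peak 9
D@2: d1:5  d2:11  d3:9  d4:5  d5:4  d6:0 → peak 11
Best is D@1, peak 9.

9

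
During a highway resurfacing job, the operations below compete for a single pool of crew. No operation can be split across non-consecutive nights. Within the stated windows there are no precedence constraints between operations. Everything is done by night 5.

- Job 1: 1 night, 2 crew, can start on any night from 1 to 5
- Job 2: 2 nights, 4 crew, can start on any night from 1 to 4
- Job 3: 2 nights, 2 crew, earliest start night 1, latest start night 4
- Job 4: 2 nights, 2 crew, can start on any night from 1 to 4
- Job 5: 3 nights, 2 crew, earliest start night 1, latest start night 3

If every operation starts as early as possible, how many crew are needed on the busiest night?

12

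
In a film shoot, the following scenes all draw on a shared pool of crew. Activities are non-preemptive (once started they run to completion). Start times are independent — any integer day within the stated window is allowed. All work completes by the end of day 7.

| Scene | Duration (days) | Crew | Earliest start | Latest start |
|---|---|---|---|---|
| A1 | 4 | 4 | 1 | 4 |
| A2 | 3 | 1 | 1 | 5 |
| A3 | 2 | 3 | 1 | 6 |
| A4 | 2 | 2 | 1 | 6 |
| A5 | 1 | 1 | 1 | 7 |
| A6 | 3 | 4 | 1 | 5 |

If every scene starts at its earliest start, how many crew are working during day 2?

At early start, day 2 has: A1, A2, A3, A4, A6.
Demand: 4 + 1 + 3 + 2 + 4 = 14.

14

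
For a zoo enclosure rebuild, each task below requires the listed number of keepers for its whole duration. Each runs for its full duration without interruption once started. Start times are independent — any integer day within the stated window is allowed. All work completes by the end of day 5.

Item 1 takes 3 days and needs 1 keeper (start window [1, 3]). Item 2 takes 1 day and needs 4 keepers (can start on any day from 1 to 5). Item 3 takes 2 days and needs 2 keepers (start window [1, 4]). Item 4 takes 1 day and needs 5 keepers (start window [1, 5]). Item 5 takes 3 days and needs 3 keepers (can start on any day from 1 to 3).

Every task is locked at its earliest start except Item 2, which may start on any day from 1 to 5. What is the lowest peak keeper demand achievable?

11

Item 2@1: d1:15  d2:6  d3:4  d4:0  d5:0 → peak 15
Item 2@2: d1:11  d2:10  d3:4  d4:0  d5:0 → peak 11
Item 2@3: d1:11  d2:6  d3:8  d4:0  d5:0 → peak 11
Item 2@4: d1:11  d2:6  d3:4  d4:4  d5:0 → peak 11
Item 2@5: d1:11  d2:6  d3:4  d4:0  d5:4 → peak 11
Best is Item 2@2, peak 11.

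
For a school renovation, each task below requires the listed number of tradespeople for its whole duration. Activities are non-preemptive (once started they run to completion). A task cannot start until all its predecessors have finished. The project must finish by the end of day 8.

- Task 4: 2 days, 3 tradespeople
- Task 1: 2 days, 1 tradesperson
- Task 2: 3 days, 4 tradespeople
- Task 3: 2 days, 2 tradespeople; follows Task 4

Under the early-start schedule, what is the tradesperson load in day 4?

2

At early start, day 4 has: Task 3.
Demand: 2 = 2.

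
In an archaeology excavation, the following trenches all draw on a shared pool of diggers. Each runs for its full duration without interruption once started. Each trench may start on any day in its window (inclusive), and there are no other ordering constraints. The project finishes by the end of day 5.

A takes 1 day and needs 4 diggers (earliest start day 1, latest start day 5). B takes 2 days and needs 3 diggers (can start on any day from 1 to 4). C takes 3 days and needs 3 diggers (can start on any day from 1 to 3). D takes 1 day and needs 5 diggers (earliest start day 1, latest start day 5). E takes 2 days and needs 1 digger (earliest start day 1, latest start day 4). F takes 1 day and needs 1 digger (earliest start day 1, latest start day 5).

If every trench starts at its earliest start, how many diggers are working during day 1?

At early start, day 1 has: A, B, C, D, E, F.
Demand: 4 + 3 + 3 + 5 + 1 + 1 = 17.

17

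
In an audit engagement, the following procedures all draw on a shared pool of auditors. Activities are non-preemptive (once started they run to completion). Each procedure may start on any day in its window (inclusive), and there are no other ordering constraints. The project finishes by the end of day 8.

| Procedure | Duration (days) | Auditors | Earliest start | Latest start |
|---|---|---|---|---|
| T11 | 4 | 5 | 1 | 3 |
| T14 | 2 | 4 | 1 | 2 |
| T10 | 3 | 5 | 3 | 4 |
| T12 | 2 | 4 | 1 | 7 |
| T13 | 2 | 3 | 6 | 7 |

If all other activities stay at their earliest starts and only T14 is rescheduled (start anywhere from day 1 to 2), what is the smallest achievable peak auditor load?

T14@1: d1:13  d2:13  d3:10  d4:10  d5:5  d6:3  d7:3  d8:0 → peak 13
T14@2: d1:9  d2:13  d3:14  d4:10  d5:5  d6:3  d7:3  d8:0 → peak 14
Best is T14@1, peak 13.

13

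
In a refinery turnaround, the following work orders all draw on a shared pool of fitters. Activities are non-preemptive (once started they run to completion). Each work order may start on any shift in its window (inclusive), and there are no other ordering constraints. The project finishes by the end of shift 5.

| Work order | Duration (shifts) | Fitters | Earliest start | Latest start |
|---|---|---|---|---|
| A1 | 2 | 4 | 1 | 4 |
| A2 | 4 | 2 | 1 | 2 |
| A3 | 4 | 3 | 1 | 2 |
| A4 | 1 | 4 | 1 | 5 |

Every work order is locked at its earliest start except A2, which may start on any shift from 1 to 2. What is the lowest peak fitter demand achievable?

11

A2@1: s1:13  s2:9  s3:5  s4:5  s5:0 → peak 13
A2@2: s1:11  s2:9  s3:5  s4:5  s5:2 → peak 11
Best is A2@2, peak 11.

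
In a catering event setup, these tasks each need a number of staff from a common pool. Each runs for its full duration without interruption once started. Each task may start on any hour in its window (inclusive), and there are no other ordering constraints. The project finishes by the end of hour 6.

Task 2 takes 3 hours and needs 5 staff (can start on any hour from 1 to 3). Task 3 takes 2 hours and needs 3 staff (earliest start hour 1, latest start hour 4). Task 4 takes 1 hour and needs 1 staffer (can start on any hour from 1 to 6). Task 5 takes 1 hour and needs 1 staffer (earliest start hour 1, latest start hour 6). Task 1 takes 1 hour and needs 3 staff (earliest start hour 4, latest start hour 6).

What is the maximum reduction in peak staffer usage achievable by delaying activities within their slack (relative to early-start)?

Early-start peak: h1:10  h2:8  h3:5  h4:3  h5:0  h6:0 ⇒ 10.
Leveled (Task 2@1, Task 3@4, Task 4@4, Task 5@4, Task 1@6): h1:5  h2:5  h3:5  h4:5  h5:3  h6:3 ⇒ 5.
Reduction 10 − 5 = 5.

5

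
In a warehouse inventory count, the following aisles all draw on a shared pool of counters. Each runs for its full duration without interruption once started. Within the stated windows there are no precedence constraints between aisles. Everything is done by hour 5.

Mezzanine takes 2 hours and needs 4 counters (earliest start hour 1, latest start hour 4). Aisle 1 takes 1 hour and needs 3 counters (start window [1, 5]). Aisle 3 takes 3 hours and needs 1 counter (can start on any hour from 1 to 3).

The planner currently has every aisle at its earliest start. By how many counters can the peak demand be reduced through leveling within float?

4

Early-start peak: h1:8  h2:5  h3:1  h4:0  h5:0 ⇒ 8.
Leveled (Mezzanine@1, Aisle 1@3, Aisle 3@3): h1:4  h2:4  h3:4  h4:1  h5:1 ⇒ 4.
Reduction 8 − 4 = 4.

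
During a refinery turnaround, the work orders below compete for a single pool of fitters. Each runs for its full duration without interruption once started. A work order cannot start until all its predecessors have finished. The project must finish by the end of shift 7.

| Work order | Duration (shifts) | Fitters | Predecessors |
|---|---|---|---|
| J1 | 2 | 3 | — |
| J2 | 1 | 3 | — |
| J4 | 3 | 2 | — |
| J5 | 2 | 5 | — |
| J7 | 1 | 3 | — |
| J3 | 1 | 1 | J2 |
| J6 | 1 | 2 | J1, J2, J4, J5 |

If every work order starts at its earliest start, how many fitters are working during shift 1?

16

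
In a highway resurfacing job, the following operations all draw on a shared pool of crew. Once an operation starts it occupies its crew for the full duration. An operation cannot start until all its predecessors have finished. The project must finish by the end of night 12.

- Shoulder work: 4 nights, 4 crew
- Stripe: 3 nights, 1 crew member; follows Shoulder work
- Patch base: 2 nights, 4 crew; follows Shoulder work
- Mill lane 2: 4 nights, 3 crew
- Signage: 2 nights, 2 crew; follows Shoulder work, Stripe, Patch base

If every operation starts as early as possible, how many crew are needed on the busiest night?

7

Early-start schedule: Shoulder work@1, Stripe@5, Patch base@5, Mill lane 2@1, Signage@8.
Load per night: night 1: 7, night 2: 7, night 3: 7, night 4: 7, night 5: 5, night 6: 5, night 7: 1, night 8: 2, night 9: 2, night 10: 0, night 11: 0, night 12: 0.
Peak is 7.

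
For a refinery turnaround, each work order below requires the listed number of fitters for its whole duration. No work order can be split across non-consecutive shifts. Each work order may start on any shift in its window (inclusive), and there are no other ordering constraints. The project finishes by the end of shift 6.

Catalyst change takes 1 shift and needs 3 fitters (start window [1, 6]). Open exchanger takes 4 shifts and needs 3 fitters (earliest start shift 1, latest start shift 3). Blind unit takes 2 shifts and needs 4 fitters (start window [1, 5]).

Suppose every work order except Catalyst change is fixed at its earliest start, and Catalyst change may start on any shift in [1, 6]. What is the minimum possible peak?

Catalyst change@1: s1:10  s2:7  s3:3  s4:3  s5:0  s6:0 → peak 10
Catalyst change@2: s1:7  s2:10  s3:3  s4:3  s5:0  s6:0 → peak 10
Catalyst change@3: s1:7  s2:7  s3:6  s4:3  s5:0  s6:0 → peak 7
Catalyst change@4: s1:7  s2:7  s3:3  s4:6  s5:0  s6:0 → peak 7
Catalyst change@5: s1:7  s2:7  s3:3  s4:3  s5:3  s6:0 → peak 7
Catalyst change@6: s1:7  s2:7  s3:3  s4:3  s5:0  s6:3 → peak 7
Best is Catalyst change@3, peak 7.

7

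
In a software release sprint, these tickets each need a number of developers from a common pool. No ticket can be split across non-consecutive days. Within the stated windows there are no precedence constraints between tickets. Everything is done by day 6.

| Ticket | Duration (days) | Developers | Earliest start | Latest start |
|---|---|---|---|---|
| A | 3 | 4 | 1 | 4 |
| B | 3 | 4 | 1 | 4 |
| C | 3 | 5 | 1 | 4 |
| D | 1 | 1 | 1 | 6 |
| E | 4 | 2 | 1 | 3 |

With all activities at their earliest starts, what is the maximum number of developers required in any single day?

16

Early-start schedule: A@1, B@1, C@1, D@1, E@1.
Load per day: day 1: 16, day 2: 15, day 3: 15, day 4: 2, day 5: 0, day 6: 0.
Peak is 16.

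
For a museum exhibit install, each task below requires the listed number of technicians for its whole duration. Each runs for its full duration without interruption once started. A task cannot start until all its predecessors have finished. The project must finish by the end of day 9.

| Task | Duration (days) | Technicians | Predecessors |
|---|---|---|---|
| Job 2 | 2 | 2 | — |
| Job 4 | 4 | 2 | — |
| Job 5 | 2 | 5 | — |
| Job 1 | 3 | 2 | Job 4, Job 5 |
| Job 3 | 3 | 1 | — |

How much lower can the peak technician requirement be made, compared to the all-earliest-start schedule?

Early-start peak: d1:10  d2:10  d3:3  d4:2  d5:2  d6:2  d7:2  d8:0  d9:0 ⇒ 10.
Leveled (Job 2@1, Job 4@1, Job 5@5, Job 1@7, Job 3@1): d1:5  d2:5  d3:3  d4:2  d5:5  d6:5  d7:2  d8:2  d9:2 ⇒ 5.
Reduction 10 − 5 = 5.

5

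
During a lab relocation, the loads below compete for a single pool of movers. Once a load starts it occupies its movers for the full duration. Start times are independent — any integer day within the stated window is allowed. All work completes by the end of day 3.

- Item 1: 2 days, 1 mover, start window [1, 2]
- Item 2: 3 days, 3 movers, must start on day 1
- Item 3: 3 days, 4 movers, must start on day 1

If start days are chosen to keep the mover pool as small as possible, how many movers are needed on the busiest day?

Schedule Item 1@1, Item 2@1, Item 3@1: d1:8  d2:8  d3:7 — peak 8.
Total mover-days = 23 over 3 days ⇒ peak ≥ ⌈23/3⌉ = 8, so 8 is optimal.

8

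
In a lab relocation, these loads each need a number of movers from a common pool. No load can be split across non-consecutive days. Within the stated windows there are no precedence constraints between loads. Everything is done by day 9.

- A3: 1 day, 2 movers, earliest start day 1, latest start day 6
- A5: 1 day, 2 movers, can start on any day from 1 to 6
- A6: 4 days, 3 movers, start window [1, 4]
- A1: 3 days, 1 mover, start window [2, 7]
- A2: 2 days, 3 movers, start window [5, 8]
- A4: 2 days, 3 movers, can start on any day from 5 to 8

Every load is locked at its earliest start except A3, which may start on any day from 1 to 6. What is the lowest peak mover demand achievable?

A3@1: d1:7  d2:4  d3:4  d4:4  d5:6  d6:6  d7:0  d8:0  d9:0 → peak 7
A3@2: d1:5  d2:6  d3:4  d4:4  d5:6  d6:6  d7:0  d8:0  d9:0 → peak 6
A3@3: d1:5  d2:4  d3:6  d4:4  d5:6  d6:6  d7:0  d8:0  d9:0 → peak 6
A3@4: d1:5  d2:4  d3:4  d4:6  d5:6  d6:6  d7:0  d8:0  d9:0 → peak 6
A3@5: d1:5  d2:4  d3:4  d4:4  d5:8  d6:6  d7:0  d8:0  d9:0 → peak 8
A3@6: d1:5  d2:4  d3:4  d4:4  d5:6  d6:8  d7:0  d8:0  d9:0 → peak 8
Best is A3@2, peak 6.

6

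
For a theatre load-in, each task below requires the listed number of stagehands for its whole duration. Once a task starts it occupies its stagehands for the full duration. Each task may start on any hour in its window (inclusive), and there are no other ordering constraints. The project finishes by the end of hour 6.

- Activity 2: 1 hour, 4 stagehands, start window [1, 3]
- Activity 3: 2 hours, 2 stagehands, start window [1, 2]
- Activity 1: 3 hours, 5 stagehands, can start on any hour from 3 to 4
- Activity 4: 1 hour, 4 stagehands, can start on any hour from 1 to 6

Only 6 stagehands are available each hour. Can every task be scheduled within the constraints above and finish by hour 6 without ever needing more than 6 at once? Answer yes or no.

yes

Schedule Activity 2@1, Activity 3@1, Activity 1@3, Activity 4@2: h1:6  h2:6  h3:5  h4:5  h5:5  h6:0 — peak 6 ≤ 6.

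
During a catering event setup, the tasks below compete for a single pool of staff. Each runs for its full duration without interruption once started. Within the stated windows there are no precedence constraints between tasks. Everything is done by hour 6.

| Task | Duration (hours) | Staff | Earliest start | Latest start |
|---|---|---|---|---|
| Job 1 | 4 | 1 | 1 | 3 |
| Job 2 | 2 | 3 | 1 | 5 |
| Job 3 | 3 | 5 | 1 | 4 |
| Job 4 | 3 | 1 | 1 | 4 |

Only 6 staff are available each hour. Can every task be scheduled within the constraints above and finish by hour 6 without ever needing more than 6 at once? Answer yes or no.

yes

Schedule Job 1@1, Job 2@1, Job 3@4, Job 4@1: h1:5  h2:5  h3:2  h4:6  h5:5  h6:5 — peak 6 ≤ 6.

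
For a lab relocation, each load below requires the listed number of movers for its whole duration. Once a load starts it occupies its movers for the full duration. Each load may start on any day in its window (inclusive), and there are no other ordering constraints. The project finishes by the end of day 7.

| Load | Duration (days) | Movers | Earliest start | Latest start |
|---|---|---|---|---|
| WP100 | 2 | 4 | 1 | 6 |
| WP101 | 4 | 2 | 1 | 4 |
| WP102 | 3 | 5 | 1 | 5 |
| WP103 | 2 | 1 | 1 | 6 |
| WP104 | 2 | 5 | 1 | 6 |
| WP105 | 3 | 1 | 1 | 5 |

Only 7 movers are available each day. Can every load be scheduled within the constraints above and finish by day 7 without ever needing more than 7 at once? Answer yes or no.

Schedule WP100@1, WP101@1, WP102@3, WP103@1, WP104@6, WP105@5: d1:7  d2:7  d3:7  d4:7  d5:6  d6:6  d7:6 — peak 7 ≤ 7.

yes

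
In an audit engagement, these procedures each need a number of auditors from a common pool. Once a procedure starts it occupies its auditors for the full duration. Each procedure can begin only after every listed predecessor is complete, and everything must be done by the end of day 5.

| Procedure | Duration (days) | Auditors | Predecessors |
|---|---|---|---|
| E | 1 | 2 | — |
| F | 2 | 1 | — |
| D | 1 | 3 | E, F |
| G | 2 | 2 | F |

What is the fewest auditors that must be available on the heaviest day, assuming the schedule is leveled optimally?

Early-start (E@1, F@1, D@3, G@3) gives peak 5: d1:3  d2:1  d3:5  d4:2  d5:0.
Shift G→4.
Schedule E@1, F@1, D@3, G@4: d1:3  d2:1  d3:3  d4:2  d5:2 — peak 3.
Total auditor-days = 11 over 5 days ⇒ peak ≥ ⌈11/5⌉ = 3, so 3 is optimal.

3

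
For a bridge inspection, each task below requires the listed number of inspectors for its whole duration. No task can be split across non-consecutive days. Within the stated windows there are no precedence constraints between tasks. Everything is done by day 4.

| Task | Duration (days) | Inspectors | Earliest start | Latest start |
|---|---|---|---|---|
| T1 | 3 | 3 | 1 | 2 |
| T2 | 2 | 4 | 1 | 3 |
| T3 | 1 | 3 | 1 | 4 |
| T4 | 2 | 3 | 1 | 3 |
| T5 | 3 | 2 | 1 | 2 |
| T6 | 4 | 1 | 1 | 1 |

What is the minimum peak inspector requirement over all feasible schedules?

10

Early-start (T1@1, T2@1, T3@1, T4@1, T5@1, T6@1) gives peak 16: d1:16  d2:13  d3:6  d4:1.
Shift T3→4, T4→3.
Schedule T1@1, T2@1, T3@4, T4@3, T5@1, T6@1: d1:10  d2:10  d3:9  d4:7 — peak 10.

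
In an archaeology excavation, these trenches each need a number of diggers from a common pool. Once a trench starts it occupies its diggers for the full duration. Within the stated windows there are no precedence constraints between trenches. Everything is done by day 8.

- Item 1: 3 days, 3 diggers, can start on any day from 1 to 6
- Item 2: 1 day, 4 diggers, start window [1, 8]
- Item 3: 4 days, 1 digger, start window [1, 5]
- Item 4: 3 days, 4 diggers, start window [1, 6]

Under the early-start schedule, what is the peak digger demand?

12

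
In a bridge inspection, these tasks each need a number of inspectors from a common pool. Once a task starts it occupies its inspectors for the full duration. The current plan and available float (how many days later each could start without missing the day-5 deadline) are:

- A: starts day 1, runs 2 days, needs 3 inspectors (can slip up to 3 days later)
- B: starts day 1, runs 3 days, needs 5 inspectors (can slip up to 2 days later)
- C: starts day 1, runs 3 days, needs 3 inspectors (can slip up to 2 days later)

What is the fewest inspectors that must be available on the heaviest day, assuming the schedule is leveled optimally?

Early-start (A@1, B@1, C@1) gives peak 11: d1:11  d2:11  d3:8  d4:0  d5:0.
Shift C→3.
Schedule A@1, B@1, C@3: d1:8  d2:8  d3:8  d4:3  d5:3 — peak 8.

8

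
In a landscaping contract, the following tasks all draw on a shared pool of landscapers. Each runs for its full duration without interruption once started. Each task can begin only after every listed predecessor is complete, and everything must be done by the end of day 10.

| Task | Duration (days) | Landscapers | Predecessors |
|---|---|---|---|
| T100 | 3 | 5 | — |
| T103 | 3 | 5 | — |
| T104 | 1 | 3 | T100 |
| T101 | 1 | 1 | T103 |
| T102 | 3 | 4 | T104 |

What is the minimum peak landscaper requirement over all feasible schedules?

5

Early-start (T100@1, T103@1, T104@4, T101@4, T102@5) gives peak 10: d1:10  d2:10  d3:10  d4:4  d5:4  d6:4  d7:4  d8:0  d9:0  d10:0.
Shift T103→4, T104→7, T101→7, T102→8.
Schedule T100@1, T103@4, T104@7, T101@7, T102@8: d1:5  d2:5  d3:5  d4:5  d5:5  d6:5  d7:4  d8:4  d9:4  d10:4 — peak 5.
Total landscaper-days = 46 over 10 days ⇒ peak ≥ ⌈46/10⌉ = 5, so 5 is optimal.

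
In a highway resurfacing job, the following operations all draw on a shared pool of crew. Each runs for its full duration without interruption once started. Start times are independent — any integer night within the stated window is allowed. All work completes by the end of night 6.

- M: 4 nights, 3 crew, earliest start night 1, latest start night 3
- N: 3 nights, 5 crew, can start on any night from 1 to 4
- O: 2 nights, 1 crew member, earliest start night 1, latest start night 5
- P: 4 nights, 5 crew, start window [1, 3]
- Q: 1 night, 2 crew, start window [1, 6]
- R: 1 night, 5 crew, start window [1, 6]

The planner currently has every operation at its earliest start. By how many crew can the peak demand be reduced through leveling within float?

Early-start peak: n1:21  n2:14  n3:13  n4:8  n5:0  n6:0 ⇒ 21.
Leveled (M@1, N@1, O@1, P@3, Q@1, R@4): n1:11  n2:9  n3:13  n4:13  n5:5  n6:5 ⇒ 13.
Reduction 21 − 13 = 8.

8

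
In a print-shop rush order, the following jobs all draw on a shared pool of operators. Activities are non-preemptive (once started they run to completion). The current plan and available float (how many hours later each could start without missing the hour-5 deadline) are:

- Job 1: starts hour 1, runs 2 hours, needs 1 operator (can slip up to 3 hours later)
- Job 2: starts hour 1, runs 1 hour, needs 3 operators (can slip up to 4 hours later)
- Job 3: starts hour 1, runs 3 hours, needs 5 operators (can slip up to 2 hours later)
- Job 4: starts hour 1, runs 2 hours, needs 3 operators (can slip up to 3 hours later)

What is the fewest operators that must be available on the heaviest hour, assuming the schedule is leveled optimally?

Early-start (Job 1@1, Job 2@1, Job 3@1, Job 4@1) gives peak 12: h1:12  h2:9  h3:5  h4:0  h5:0.
Shift Job 2→4, Job 4→4.
Schedule Job 1@1, Job 2@4, Job 3@1, Job 4@4: h1:6  h2:6  h3:5  h4:6  h5:3 — peak 6.
Total operator-hours = 26 over 5 hours ⇒ peak ≥ ⌈26/5⌉ = 6, so 6 is optimal.

6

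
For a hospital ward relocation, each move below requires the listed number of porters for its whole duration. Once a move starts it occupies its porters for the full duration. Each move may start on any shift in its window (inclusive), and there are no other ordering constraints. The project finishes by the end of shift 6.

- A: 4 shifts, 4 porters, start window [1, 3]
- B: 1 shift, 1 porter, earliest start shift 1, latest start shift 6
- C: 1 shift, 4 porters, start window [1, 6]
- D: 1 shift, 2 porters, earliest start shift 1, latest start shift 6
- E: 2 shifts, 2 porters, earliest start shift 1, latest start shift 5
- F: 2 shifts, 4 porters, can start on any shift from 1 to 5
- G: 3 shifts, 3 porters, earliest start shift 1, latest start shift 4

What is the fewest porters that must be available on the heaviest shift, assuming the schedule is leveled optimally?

Early-start (A@1, B@1, C@1, D@1, E@1, F@1, G@1) gives peak 20: s1:20  s2:13  s3:7  s4:4  s5:0  s6:0.
Shift C→3, D→2, F→5, G→4.
Schedule A@1, B@1, C@3, D@2, E@1, F@5, G@4: s1:7  s2:8  s3:8  s4:7  s5:7  s6:7 — peak 8.
Total porter-shifts = 44 over 6 shifts ⇒ peak ≥ ⌈44/6⌉ = 8, so 8 is optimal.

8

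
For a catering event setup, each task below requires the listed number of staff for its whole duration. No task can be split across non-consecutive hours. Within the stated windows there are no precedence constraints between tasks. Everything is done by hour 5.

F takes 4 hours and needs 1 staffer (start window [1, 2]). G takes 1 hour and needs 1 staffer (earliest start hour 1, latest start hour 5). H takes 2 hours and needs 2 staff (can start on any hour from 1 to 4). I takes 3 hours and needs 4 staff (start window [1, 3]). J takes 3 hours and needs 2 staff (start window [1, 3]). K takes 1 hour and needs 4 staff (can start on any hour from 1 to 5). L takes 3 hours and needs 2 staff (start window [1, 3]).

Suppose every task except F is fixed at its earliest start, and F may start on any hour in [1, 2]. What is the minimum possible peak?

F@1: h1:16  h2:11  h3:9  h4:1  h5:0 → peak 16
F@2: h1:15  h2:11  h3:9  h4:1  h5:1 → peak 15
Best is F@2, peak 15.

15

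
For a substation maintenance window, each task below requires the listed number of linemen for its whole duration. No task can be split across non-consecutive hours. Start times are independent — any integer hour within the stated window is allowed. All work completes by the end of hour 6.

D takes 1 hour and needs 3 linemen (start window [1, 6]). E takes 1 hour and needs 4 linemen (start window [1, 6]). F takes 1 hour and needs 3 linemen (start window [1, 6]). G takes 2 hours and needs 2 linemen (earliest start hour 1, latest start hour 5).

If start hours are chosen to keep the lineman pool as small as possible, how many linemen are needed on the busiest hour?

4

Early-start (D@1, E@1, F@1, G@1) gives peak 12: h1:12  h2:2  h3:0  h4:0  h5:0  h6:0.
Shift E→2, F→3, G→4.
Schedule D@1, E@2, F@3, G@4: h1:3  h2:4  h3:3  h4:2  h5:2  h6:0 — peak 4.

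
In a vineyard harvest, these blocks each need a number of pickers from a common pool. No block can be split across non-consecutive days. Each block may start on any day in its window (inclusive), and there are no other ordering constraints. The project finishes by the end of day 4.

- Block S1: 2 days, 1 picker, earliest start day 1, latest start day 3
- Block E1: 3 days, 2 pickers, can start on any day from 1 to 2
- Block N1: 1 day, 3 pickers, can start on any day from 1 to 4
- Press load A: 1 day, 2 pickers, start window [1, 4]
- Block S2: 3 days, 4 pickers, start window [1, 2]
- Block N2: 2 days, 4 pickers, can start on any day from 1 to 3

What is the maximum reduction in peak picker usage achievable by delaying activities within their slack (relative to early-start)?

6

Early-start peak: d1:16  d2:11  d3:6  d4:0 ⇒ 16.
Leveled (Block S1@1, Block E1@1, Block N1@1, Press load A@1, Block S2@2, Block N2@3): d1:8  d2:7  d3:10  d4:8 ⇒ 10.
Reduction 16 − 10 = 6.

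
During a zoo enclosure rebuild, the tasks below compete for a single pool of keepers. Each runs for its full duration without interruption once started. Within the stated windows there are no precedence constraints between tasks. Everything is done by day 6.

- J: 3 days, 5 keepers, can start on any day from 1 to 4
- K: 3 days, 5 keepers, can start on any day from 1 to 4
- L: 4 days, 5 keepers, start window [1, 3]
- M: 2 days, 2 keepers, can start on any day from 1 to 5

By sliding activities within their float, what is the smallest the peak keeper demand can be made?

Early-start (J@1, K@1, L@1, M@1) gives peak 17: d1:17  d2:17  d3:15  d4:5  d5:0  d6:0.
Shift K→4, M→5.
Schedule J@1, K@4, L@1, M@5: d1:10  d2:10  d3:10  d4:10  d5:7  d6:7 — peak 10.

10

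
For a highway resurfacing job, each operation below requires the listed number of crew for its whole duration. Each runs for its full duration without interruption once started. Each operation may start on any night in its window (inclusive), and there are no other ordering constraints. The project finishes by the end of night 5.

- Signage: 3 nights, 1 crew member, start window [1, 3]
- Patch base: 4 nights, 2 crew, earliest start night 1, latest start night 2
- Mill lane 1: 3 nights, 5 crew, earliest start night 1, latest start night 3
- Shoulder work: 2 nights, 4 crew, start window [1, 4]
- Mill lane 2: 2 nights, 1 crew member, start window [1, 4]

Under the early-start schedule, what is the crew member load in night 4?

At early start, night 4 has: Patch base.
Demand: 2 = 2.

2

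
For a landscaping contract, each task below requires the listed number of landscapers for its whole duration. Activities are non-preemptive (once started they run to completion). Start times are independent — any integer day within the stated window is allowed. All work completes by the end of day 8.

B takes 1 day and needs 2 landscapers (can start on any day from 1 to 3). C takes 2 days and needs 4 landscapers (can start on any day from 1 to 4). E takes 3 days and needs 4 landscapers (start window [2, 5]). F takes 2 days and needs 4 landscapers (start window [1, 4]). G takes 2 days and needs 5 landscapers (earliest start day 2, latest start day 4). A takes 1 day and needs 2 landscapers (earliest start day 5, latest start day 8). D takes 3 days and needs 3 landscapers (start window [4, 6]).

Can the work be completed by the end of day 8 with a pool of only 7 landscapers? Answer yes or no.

no

The minimum achievable peak is 8; 7 < 8, so no feasible schedule stays within the cap.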